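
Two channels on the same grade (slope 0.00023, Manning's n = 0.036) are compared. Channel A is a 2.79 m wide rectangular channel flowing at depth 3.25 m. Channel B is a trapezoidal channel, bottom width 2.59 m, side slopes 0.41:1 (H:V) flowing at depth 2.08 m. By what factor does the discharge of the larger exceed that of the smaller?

1.24

Channel A: Flow area A = b·y = 2.79 × 3.25 = 9.068 m². Wetted perimeter P = b + 2y = 2.79 + 2×3.25 = 9.29 m. Hydraulic radius R = A/P = 9.068/9.29 = 0.976 m. Q_A = (1/0.036)·9.068·0.976^(2/3)·√0.00023 = 3.759 m³/s.
Channel B: With bottom width b = 2.59 m and side slope z = 0.41: A = (b + zy)y = (2.59 + 0.41×2.08)×2.08 = 7.161 m²; P = b + 2y√(1+z²) = 2.59 + 2×2.08×1.081 = 7.086 m. Hydraulic radius R = A/P = 7.161/7.086 = 1.011 m. Q_B = (1/0.036)·7.161·1.011^(2/3)·√0.00023 = 3.038 m³/s.
The larger discharge is 3.759 m³/s and the smaller is 3.038 m³/s; the ratio is 1.24.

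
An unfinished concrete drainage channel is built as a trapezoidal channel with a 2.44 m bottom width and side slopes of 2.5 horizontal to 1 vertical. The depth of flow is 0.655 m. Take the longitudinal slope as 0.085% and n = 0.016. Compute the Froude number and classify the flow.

With bottom width b = 2.44 m and side slope z = 2.5: A = (b + zy)y = (2.44 + 2.5×0.655)×0.655 = 2.671 m²; P = b + 2y√(1+z²) = 2.44 + 2×0.655×2.693 = 5.967 m.
Hydraulic radius R = A/P = 2.671/5.967 = 0.4476 m.
V = (1/n) R^(2/3) √S = (1/0.016) × 0.4476^(2/3) × √0.00085 = 1.066 m/s. Hydraulic depth D_h = A/T = 2.671/5.715 = 0.4673 m.
Froude number Fr = V/√(g·D_h) = 1.066/√(9.81×0.4673) = 0.498, which is less than 1, so the flow is subcritical.

subcritical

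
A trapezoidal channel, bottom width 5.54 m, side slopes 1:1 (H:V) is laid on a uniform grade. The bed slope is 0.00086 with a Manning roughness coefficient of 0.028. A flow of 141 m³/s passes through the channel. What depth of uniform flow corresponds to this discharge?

y_n = 5.76 m

Manning's equation rearranged: A R^(2/3) = nQ / (1·√S) = 0.028 × 141 / (√0.00086) = 134.6.
Try y = 6.82 m: A R^(2/3) = 190.4 — high.
Try y = 5.76 m: A R^(2/3) = 134.8 — close enough.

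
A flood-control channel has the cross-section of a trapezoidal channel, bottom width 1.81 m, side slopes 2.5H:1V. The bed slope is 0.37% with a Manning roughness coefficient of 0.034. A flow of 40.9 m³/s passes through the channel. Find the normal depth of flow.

y_n = 2.44 m

Manning's equation rearranged: A R^(2/3) = nQ / (1·√S) = 0.034 × 40.9 / (√0.0037) = 22.86.
At y = 2.1 m: A R^(2/3) = 16.09 — too small.
At y = 2.71 m: A R^(2/3) = 29.37 — too large.
At y = 2.44 m: A R^(2/3) = 22.88 — ≈ 22.86.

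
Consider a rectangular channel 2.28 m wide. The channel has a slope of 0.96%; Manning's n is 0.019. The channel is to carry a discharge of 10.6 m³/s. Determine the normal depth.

y_n = 1.27 m

Manning's equation rearranged: A R^(2/3) = nQ / (1·√S) = 0.019 × 10.6 / (√0.0096) = 2.056.
Try y = 1.6 m: A R^(2/3) = 2.781 — over.
Try y = 1.27 m: A R^(2/3) = 2.062 — ≈ 2.056.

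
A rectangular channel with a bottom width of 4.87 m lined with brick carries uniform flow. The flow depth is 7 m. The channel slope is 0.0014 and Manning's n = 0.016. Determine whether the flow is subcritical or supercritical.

Flow area A = b·y = 4.87 × 7 = 34.09 m². Wetted perimeter P = b + 2y = 4.87 + 2×7 = 18.87 m.
Hydraulic radius R = A/P = 34.09/18.87 = 1.807 m.
V = (1/n) R^(2/3) √S = (1/0.016) × 1.807^(2/3) × √0.0014 = 3.469 m/s. Hydraulic depth D_h = A/T = 34.09/4.87 = 7 m.
Froude number Fr = V/√(g·D_h) = 3.469/√(9.81×7) = 0.419, which is less than 1, so the flow is subcritical.

subcritical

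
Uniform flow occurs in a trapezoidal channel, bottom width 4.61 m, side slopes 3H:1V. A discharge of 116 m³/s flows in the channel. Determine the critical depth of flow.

y_c = 2.48 m

At critical depth, Q² T / (g A³) = 1, i.e. A³/T = Q²/g = 116²/9.81 = 1372.
Trying y = 1.81 m: A³/T = 387.9 — too small.
Trying y = 2.48 m: A³/T = 1369 — close enough.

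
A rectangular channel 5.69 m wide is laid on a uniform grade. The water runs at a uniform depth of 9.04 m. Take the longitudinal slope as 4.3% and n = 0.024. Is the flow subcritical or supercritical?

Flow area A = b·y = 5.69 × 9.04 = 51.44 m². Wetted perimeter P = b + 2y = 5.69 + 2×9.04 = 23.77 m.
Hydraulic radius R = A/P = 51.44/23.77 = 2.164 m.
V = (1/n) R^(2/3) √S = (1/0.024) × 2.164^(2/3) × √0.043 = 14.46 m/s. Hydraulic depth D_h = A/T = 51.44/5.69 = 9.04 m.
Froude number Fr = V/√(g·D_h) = 14.46/√(9.81×9.04) = 1.53, which is greater than 1, so the flow is supercritical.

supercritical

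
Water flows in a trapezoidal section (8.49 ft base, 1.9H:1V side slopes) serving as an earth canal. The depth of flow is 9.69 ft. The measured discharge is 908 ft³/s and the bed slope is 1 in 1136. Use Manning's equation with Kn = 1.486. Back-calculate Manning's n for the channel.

With bottom width b = 8.49 ft and side slope z = 1.9: A = (b + zy)y = (8.49 + 1.9×9.69)×9.69 = 260.7 ft²; P = b + 2y√(1+z²) = 8.49 + 2×9.69×2.147 = 50.1 ft.
Hydraulic radius R = A/P = 260.7/50.1 = 5.203 ft.
Rearranging Manning's equation: n = (1.486/Q) A R^(2/3) S^(1/2) = (1.486/908) × 260.7 × 5.203^(2/3) × √0.0008803 = 0.038.

n = 0.038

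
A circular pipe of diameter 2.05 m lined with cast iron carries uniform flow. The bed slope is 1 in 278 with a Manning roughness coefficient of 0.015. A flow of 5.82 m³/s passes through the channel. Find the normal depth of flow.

Manning's equation rearranged: A R^(2/3) = nQ / (1·√S) = 0.015 × 5.82 / (√0.003597) = 1.456.
Trying y = 1.48 m: A R^(2/3) = 1.841 — high.
Trying y = 0.931 m: A R^(2/3) = 0.8948 — low.
Trying y = 1.25 m: A R^(2/3) = 1.455 — ≈ 1.456.

y_n = 1.25 m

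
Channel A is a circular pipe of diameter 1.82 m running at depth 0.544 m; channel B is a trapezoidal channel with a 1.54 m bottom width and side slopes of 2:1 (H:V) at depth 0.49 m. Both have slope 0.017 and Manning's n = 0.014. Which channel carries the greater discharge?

channel B

Channel A: For a circular section of diameter D = 1.82 m at depth y = 0.544 m, the central angle is θ = 2 arccos(1 − 2y/D) = 2.314 rad. Then A = (D²/8)(θ − sin θ) = 0.6531 m² and P = Dθ/2 = 2.106 m. Hydraulic radius R = A/P = 0.6531/2.106 = 0.3102 m. Q_A = (1/0.014)·0.6531·0.3102^(2/3)·√0.017 = 2.787 m³/s.
Channel B: With bottom width b = 1.54 m and side slope z = 2: A = (b + zy)y = (1.54 + 2×0.49)×0.49 = 1.235 m²; P = b + 2y√(1+z²) = 1.54 + 2×0.49×2.236 = 3.731 m. Hydraulic radius R = A/P = 1.235/3.731 = 0.3309 m. Q_B = (1/0.014)·1.235·0.3309^(2/3)·√0.017 = 5.502 m³/s.
Q_A = 2.787 m³/s vs Q_B = 5.502 m³/s, so channel B carries more.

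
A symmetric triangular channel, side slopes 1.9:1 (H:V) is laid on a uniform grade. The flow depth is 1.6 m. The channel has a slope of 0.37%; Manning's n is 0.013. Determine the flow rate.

Q = 18.1 m³/s

For a triangular section with side slope z = 1.9: A = zy² = 1.9×1.6² = 4.864 m²; P = 2y√(1+z²) = 2×1.6×2.147 = 6.871 m.
Hydraulic radius R = A/P = 4.864/6.871 = 0.7079 m.
Manning's equation: Q = (1/n) A R^(2/3) S^(1/2) = (1/0.013) × 4.864 × 0.7079^(2/3) × 0.0037^(1/2) = 18.1 m³/s.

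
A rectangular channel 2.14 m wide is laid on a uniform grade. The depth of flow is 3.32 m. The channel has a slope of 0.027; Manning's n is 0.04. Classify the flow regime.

subcritical

Flow area A = b·y = 2.14 × 3.32 = 7.105 m². Wetted perimeter P = b + 2y = 2.14 + 2×3.32 = 8.78 m.
Hydraulic radius R = A/P = 7.105/8.78 = 0.8092 m.
V = (1/n) R^(2/3) √S = (1/0.04) × 0.8092^(2/3) × √0.027 = 3.567 m/s. Hydraulic depth D_h = A/T = 7.105/2.14 = 3.32 m.
Froude number Fr = V/√(g·D_h) = 3.567/√(9.81×3.32) = 0.625, which is less than 1, so the flow is subcritical.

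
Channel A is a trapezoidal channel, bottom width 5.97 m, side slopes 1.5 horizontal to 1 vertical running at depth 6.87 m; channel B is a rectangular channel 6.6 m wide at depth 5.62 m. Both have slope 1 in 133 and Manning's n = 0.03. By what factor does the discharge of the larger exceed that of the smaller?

Channel A: With bottom width b = 5.97 m and side slope z = 1.5: A = (b + zy)y = (5.97 + 1.5×6.87)×6.87 = 111.8 m²; P = b + 2y√(1+z²) = 5.97 + 2×6.87×1.803 = 30.74 m. Hydraulic radius R = A/P = 111.8/30.74 = 3.637 m. Q_A = (1/0.03)·111.8·3.637^(2/3)·√0.007519 = 764.3 m³/s.
Channel B: Flow area A = b·y = 6.6 × 5.62 = 37.09 m². Wetted perimeter P = b + 2y = 6.6 + 2×5.62 = 17.84 m. Hydraulic radius R = A/P = 37.09/17.84 = 2.079 m. Q_B = (1/0.03)·37.09·2.079^(2/3)·√0.007519 = 174.6 m³/s.
The larger discharge is 764.3 m³/s and the smaller is 174.6 m³/s; the ratio is 4.38.

4.38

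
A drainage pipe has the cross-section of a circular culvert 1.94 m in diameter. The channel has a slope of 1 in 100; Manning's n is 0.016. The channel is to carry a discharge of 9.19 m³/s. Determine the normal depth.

y_n = 1.32 m

Manning's equation rearranged: A R^(2/3) = nQ / (1·√S) = 0.016 × 9.19 / (√0.01) = 1.47.
Try y = 1.01 m: A R^(2/3) = 0.9765 — too small.
Try y = 1.32 m: A R^(2/3) = 1.471 — matches.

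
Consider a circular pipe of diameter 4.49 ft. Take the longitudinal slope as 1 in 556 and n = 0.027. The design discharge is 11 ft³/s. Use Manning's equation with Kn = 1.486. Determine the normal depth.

Manning's equation rearranged: A R^(2/3) = nQ / (1.486·√S) = 0.027 × 11 / (1.486 × √0.001799) = 4.713.
At y = 1.21 ft: A R^(2/3) = 2.717 — short.
At y = 1.94 ft: A R^(2/3) = 6.626 — over.
At y = 1.61 ft: A R^(2/3) = 4.706 — close enough.

y_n = 1.61 ft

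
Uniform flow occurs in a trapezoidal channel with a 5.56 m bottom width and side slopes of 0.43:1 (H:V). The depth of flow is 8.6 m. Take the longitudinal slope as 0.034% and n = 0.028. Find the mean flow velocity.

With bottom width b = 5.56 m and side slope z = 0.43: A = (b + zy)y = (5.56 + 0.43×8.6)×8.6 = 79.62 m²; P = b + 2y√(1+z²) = 5.56 + 2×8.6×1.089 = 24.28 m.
Hydraulic radius R = A/P = 79.62/24.28 = 3.279 m.
From Manning's equation, V = (1/n) R^(2/3) S^(1/2) = (1/0.028) × 3.279^(2/3) × 0.00034^(1/2) = 1.45 m/s.

V = 1.45 m/s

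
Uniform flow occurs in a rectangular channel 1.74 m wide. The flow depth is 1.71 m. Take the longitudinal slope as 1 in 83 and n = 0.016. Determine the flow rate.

Q = 14.1 m³/s

Flow area A = b·y = 1.74 × 1.71 = 2.975 m². Wetted perimeter P = b + 2y = 1.74 + 2×1.71 = 5.16 m.
Hydraulic radius R = A/P = 2.975/5.16 = 0.5766 m.
Manning's equation: Q = (1/n) A R^(2/3) S^(1/2) = (1/0.016) × 2.975 × 0.5766^(2/3) × 0.01205^(1/2) = 14.1 m³/s.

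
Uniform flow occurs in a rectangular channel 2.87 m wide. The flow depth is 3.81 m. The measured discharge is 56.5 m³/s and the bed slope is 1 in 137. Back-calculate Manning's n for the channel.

n = 0.017

Flow area A = b·y = 2.87 × 3.81 = 10.93 m². Wetted perimeter P = b + 2y = 2.87 + 2×3.81 = 10.49 m.
Hydraulic radius R = A/P = 10.93/10.49 = 1.042 m.
Rearranging Manning's equation: n = (1/Q) A R^(2/3) S^(1/2) = (1/56.5) × 10.93 × 1.042^(2/3) × √0.007299 = 0.017.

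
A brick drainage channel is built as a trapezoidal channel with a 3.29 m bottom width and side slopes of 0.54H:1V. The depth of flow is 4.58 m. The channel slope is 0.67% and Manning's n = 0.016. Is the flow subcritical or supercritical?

With bottom width b = 3.29 m and side slope z = 0.54: A = (b + zy)y = (3.29 + 0.54×4.58)×4.58 = 26.4 m²; P = b + 2y√(1+z²) = 3.29 + 2×4.58×1.136 = 13.7 m.
Hydraulic radius R = A/P = 26.4/13.7 = 1.927 m.
V = (1/n) R^(2/3) √S = (1/0.016) × 1.927^(2/3) × √0.0067 = 7.921 m/s. Hydraulic depth D_h = A/T = 26.4/8.236 = 3.205 m.
Froude number Fr = V/√(g·D_h) = 7.921/√(9.81×3.205) = 1.41, which is greater than 1, so the flow is supercritical.

supercritical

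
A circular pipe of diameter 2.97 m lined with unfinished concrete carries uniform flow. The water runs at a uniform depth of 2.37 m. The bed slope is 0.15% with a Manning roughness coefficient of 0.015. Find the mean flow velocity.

For a circular section of diameter D = 2.97 m at depth y = 2.37 m, the central angle is θ = 2 arccos(1 − 2y/D) = 4.419 rad. Then A = (D²/8)(θ − sin θ) = 5.927 m² and P = Dθ/2 = 6.561 m.
Hydraulic radius R = A/P = 5.927/6.561 = 0.9033 m.
From Manning's equation, V = (1/n) R^(2/3) S^(1/2) = (1/0.015) × 0.9033^(2/3) × 0.0015^(1/2) = 2.41 m/s.

V = 2.41 m/s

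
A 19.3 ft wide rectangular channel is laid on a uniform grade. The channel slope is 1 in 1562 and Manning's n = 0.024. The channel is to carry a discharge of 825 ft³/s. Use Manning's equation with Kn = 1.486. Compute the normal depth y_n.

y_n = 9.58 ft

Manning's equation rearranged: A R^(2/3) = nQ / (1.486·√S) = 0.024 × 825 / (1.486 × √0.0006402) = 526.6.
At y = 7.01 ft: A R^(2/3) = 344.3 — low.
At y = 11.5 ft: A R^(2/3) = 670.2 — high.
At y = 9.58 ft: A R^(2/3) = 526.7 — matches.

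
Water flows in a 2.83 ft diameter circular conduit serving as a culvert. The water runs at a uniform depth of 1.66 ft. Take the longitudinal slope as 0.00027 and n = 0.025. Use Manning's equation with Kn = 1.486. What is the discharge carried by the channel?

Q = 3.16 ft³/s

For a circular section of diameter D = 2.83 ft at depth y = 1.66 ft, the central angle is θ = 2 arccos(1 − 2y/D) = 3.49 rad. Then A = (D²/8)(θ − sin θ) = 3.835 ft² and P = Dθ/2 = 4.938 ft.
Hydraulic radius R = A/P = 3.835/4.938 = 0.7766 ft.
Manning's equation: Q = (1.486/n) A R^(2/3) S^(1/2) = (1.486/0.025) × 3.835 × 0.7766^(2/3) × 0.00027^(1/2) = 3.16 ft³/s.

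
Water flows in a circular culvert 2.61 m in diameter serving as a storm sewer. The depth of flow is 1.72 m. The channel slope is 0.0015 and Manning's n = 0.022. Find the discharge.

For a circular section of diameter D = 2.61 m at depth y = 1.72 m, the central angle is θ = 2 arccos(1 − 2y/D) = 3.789 rad. Then A = (D²/8)(θ − sin θ) = 3.74 m² and P = Dθ/2 = 4.944 m.
Hydraulic radius R = A/P = 3.74/4.944 = 0.7563 m.
Manning's equation: Q = (1/n) A R^(2/3) S^(1/2) = (1/0.022) × 3.74 × 0.7563^(2/3) × 0.0015^(1/2) = 5.47 m³/s.

Q = 5.47 m³/s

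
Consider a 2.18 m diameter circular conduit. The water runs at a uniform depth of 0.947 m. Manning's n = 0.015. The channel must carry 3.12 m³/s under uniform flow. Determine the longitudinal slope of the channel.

S = 0.00231

For a circular section of diameter D = 2.18 m at depth y = 0.947 m, the central angle is θ = 2 arccos(1 − 2y/D) = 2.878 rad. Then A = (D²/8)(θ − sin θ) = 1.555 m² and P = Dθ/2 = 3.138 m.
Hydraulic radius R = A/P = 1.555/3.138 = 0.4957 m.
From Manning's equation, S = [nQ / (1 A R^(2/3))]² = [0.015 × 3.12 / (1 × 1.555 × 0.4957^(2/3))]² = 0.00231.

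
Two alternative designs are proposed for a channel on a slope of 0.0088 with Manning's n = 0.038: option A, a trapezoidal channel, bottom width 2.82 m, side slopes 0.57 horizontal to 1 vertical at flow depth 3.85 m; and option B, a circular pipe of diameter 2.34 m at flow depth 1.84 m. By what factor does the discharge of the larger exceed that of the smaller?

Channel A: With bottom width b = 2.82 m and side slope z = 0.57: A = (b + zy)y = (2.82 + 0.57×3.85)×3.85 = 19.31 m²; P = b + 2y√(1+z²) = 2.82 + 2×3.85×1.151 = 11.68 m. Hydraulic radius R = A/P = 19.31/11.68 = 1.652 m. Q_A = (1/0.038)·19.31·1.652^(2/3)·√0.0088 = 66.61 m³/s.
Channel B: For a circular section of diameter D = 2.34 m at depth y = 1.84 m, the central angle is θ = 2 arccos(1 − 2y/D) = 4.361 rad. Then A = (D²/8)(θ − sin θ) = 3.628 m² and P = Dθ/2 = 5.102 m. Hydraulic radius R = A/P = 3.628/5.102 = 0.7109 m. Q_B = (1/0.038)·3.628·0.7109^(2/3)·√0.0088 = 7.133 m³/s.
The larger discharge is 66.61 m³/s and the smaller is 7.133 m³/s; the ratio is 9.34.

9.34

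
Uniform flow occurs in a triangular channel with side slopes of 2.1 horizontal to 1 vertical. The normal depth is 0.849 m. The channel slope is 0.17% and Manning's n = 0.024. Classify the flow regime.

subcritical

For a triangular section with side slope z = 2.1: A = zy² = 2.1×0.849² = 1.514 m²; P = 2y√(1+z²) = 2×0.849×2.326 = 3.949 m.
Hydraulic radius R = A/P = 1.514/3.949 = 0.3833 m.
V = (1/n) R^(2/3) √S = (1/0.024) × 0.3833^(2/3) × √0.0017 = 0.9065 m/s. Hydraulic depth D_h = A/T = 1.514/3.566 = 0.4245 m.
Froude number Fr = V/√(g·D_h) = 0.9065/√(9.81×0.4245) = 0.444, which is less than 1, so the flow is subcritical.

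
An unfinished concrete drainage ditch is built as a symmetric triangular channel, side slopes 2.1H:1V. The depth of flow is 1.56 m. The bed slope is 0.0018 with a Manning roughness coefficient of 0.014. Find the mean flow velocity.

For a triangular section with side slope z = 2.1: A = zy² = 2.1×1.56² = 5.111 m²; P = 2y√(1+z²) = 2×1.56×2.326 = 7.257 m.
Hydraulic radius R = A/P = 5.111/7.257 = 0.7042 m.
From Manning's equation, V = (1/n) R^(2/3) S^(1/2) = (1/0.014) × 0.7042^(2/3) × 0.0018^(1/2) = 2.4 m/s.

V = 2.4 m/s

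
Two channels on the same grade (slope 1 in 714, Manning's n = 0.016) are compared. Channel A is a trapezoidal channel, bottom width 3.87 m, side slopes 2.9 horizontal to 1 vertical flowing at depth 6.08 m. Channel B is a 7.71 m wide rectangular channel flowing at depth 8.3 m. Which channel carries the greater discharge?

Channel A: With bottom width b = 3.87 m and side slope z = 2.9: A = (b + zy)y = (3.87 + 2.9×6.08)×6.08 = 130.7 m²; P = b + 2y√(1+z²) = 3.87 + 2×6.08×3.068 = 41.17 m. Hydraulic radius R = A/P = 130.7/41.17 = 3.175 m. Q_A = (1/0.016)·130.7·3.175^(2/3)·√0.001401 = 660.6 m³/s.
Channel B: Flow area A = b·y = 7.71 × 8.3 = 63.99 m². Wetted perimeter P = b + 2y = 7.71 + 2×8.3 = 24.31 m. Hydraulic radius R = A/P = 63.99/24.31 = 2.632 m. Q_B = (1/0.016)·63.99·2.632^(2/3)·√0.001401 = 285.4 m³/s.
Q_A = 660.6 m³/s vs Q_B = 285.4 m³/s, so channel A carries more.

channel A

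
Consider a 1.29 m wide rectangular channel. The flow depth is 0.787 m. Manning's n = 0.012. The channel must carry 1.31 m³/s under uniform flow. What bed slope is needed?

Flow area A = b·y = 1.29 × 0.787 = 1.015 m². Wetted perimeter P = b + 2y = 1.29 + 2×0.787 = 2.864 m.
Hydraulic radius R = A/P = 1.015/2.864 = 0.3545 m.
From Manning's equation, S = [nQ / (1 A R^(2/3))]² = [0.012 × 1.31 / (1 × 1.015 × 0.3545^(2/3))]² = 0.000956.

S = 0.000956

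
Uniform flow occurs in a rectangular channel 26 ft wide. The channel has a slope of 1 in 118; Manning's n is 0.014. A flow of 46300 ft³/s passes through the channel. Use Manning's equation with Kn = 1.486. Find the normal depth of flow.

Manning's equation rearranged: A R^(2/3) = nQ / (1.486·√S) = 0.014 × 46300 / (1.486 × √0.008475) = 4738.
At y = 33.6 ft: A R^(2/3) = 3884 — low.
At y = 49 ft: A R^(2/3) = 6021 — high.
At y = 39.8 ft: A R^(2/3) = 4739 — matches.

y_n = 39.8 ft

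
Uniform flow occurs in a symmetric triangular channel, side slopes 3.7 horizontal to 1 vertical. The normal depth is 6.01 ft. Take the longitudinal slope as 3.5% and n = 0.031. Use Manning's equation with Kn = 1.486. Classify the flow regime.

supercritical

For a triangular section with side slope z = 3.7: A = zy² = 3.7×6.01² = 133.6 ft²; P = 2y√(1+z²) = 2×6.01×3.833 = 46.07 ft.
Hydraulic radius R = A/P = 133.6/46.07 = 2.901 ft.
V = (1.486/n) R^(2/3) √S = (1.486/0.031) × 2.901^(2/3) × √0.035 = 18.24 ft/s. Hydraulic depth D_h = A/T = 133.6/44.47 = 3.005 ft.
Froude number Fr = V/√(g·D_h) = 18.24/√(32.2×3.005) = 1.85, which is greater than 1, so the flow is supercritical.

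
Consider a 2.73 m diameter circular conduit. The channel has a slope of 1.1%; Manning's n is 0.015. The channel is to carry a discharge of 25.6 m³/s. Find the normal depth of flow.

y_n = 1.86 m

Manning's equation rearranged: A R^(2/3) = nQ / (1·√S) = 0.015 × 25.6 / (√0.011) = 3.661.
Try y = 1.27 m: A R^(2/3) = 2.004 — too small.
Try y = 2.22 m: A R^(2/3) = 4.505 — too large.
Try y = 1.86 m: A R^(2/3) = 3.665 — matches.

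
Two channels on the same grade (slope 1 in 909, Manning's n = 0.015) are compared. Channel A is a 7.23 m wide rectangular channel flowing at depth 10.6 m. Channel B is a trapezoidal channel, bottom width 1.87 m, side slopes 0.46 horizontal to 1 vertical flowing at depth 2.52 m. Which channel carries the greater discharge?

channel A

Channel A: Flow area A = b·y = 7.23 × 10.6 = 76.64 m². Wetted perimeter P = b + 2y = 7.23 + 2×10.6 = 28.43 m. Hydraulic radius R = A/P = 76.64/28.43 = 2.696 m. Q_A = (1/0.015)·76.64·2.696^(2/3)·√0.0011 = 328.2 m³/s.
Channel B: With bottom width b = 1.87 m and side slope z = 0.46: A = (b + zy)y = (1.87 + 0.46×2.52)×2.52 = 7.634 m²; P = b + 2y√(1+z²) = 1.87 + 2×2.52×1.101 = 7.418 m. Hydraulic radius R = A/P = 7.634/7.418 = 1.029 m. Q_B = (1/0.015)·7.634·1.029^(2/3)·√0.0011 = 17.21 m³/s.
Q_A = 328.2 m³/s vs Q_B = 17.21 m³/s, so channel A carries more.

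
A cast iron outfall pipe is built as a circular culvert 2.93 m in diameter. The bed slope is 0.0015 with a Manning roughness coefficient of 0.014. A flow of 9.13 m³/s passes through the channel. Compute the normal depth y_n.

y_n = 1.64 m

Manning's equation rearranged: A R^(2/3) = nQ / (1·√S) = 0.014 × 9.13 / (√0.0015) = 3.3.
Try y = 1.85 m: A R^(2/3) = 3.974 — too large.
Try y = 1.44 m: A R^(2/3) = 2.66 — too small.
Try y = 1.64 m: A R^(2/3) = 3.301 — matches.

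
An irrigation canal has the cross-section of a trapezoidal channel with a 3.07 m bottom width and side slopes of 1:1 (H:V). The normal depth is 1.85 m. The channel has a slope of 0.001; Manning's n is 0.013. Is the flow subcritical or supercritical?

subcritical

With bottom width b = 3.07 m and side slope z = 1: A = (b + zy)y = (3.07 + 1×1.85)×1.85 = 9.102 m²; P = b + 2y√(1+z²) = 3.07 + 2×1.85×1.414 = 8.303 m.
Hydraulic radius R = A/P = 9.102/8.303 = 1.096 m.
V = (1/n) R^(2/3) √S = (1/0.013) × 1.096^(2/3) × √0.001 = 2.586 m/s. Hydraulic depth D_h = A/T = 9.102/6.77 = 1.344 m.
Froude number Fr = V/√(g·D_h) = 2.586/√(9.81×1.344) = 0.712, which is less than 1, so the flow is subcritical.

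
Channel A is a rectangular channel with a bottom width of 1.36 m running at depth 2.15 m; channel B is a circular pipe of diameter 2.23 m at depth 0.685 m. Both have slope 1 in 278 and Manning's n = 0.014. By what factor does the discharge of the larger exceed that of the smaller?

3.47

Channel A: Flow area A = b·y = 1.36 × 2.15 = 2.924 m². Wetted perimeter P = b + 2y = 1.36 + 2×2.15 = 5.66 m. Hydraulic radius R = A/P = 2.924/5.66 = 0.5166 m. Q_A = (1/0.014)·2.924·0.5166^(2/3)·√0.003597 = 8.065 m³/s.
Channel B: For a circular section of diameter D = 2.23 m at depth y = 0.685 m, the central angle is θ = 2 arccos(1 − 2y/D) = 2.35 rad. Then A = (D²/8)(θ − sin θ) = 1.018 m² and P = Dθ/2 = 2.62 m. Hydraulic radius R = A/P = 1.018/2.62 = 0.3887 m. Q_B = (1/0.014)·1.018·0.3887^(2/3)·√0.003597 = 2.323 m³/s.
The larger discharge is 8.065 m³/s and the smaller is 2.323 m³/s; the ratio is 3.47.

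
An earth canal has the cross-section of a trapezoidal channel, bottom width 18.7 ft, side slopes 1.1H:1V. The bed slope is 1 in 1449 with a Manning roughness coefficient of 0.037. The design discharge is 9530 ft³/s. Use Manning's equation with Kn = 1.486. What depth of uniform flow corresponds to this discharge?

y_n = 29.8 ft

Manning's equation rearranged: A R^(2/3) = nQ / (1.486·√S) = 0.037 × 9530 / (1.486 × √0.0006901) = 9033.
Trying y = 33.2 ft: A R^(2/3) = 11450 — too large.
Trying y = 24.1 ft: A R^(2/3) = 5730 — too small.
Trying y = 29.8 ft: A R^(2/3) = 9037 — close enough.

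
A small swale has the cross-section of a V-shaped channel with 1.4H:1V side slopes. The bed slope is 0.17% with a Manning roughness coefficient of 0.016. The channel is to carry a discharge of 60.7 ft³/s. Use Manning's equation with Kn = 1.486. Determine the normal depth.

Manning's equation rearranged: A R^(2/3) = nQ / (1.486·√S) = 0.016 × 60.7 / (1.486 × √0.0017) = 15.85.
Try y = 2.43 ft: A R^(2/3) = 8.204 — low.
Try y = 3.82 ft: A R^(2/3) = 27.41 — high.
Try y = 3.11 ft: A R^(2/3) = 15.84 — ≈ 15.85.

y_n = 3.11 ft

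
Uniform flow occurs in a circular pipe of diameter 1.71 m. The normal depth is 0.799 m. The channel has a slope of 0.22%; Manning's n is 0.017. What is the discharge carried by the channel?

Q = 1.6 m³/s

For a circular section of diameter D = 1.71 m at depth y = 0.799 m, the central angle is θ = 2 arccos(1 − 2y/D) = 3.011 rad. Then A = (D²/8)(θ − sin θ) = 1.053 m² and P = Dθ/2 = 2.574 m.
Hydraulic radius R = A/P = 1.053/2.574 = 0.4089 m.
Manning's equation: Q = (1/n) A R^(2/3) S^(1/2) = (1/0.017) × 1.053 × 0.4089^(2/3) × 0.0022^(1/2) = 1.6 m³/s.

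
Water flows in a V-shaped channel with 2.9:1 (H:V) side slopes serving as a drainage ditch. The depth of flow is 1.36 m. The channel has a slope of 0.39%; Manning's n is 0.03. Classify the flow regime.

For a triangular section with side slope z = 2.9: A = zy² = 2.9×1.36² = 5.364 m²; P = 2y√(1+z²) = 2×1.36×3.068 = 8.344 m.
Hydraulic radius R = A/P = 5.364/8.344 = 0.6429 m.
V = (1/n) R^(2/3) √S = (1/0.03) × 0.6429^(2/3) × √0.0039 = 1.551 m/s. Hydraulic depth D_h = A/T = 5.364/7.888 = 0.68 m.
Froude number Fr = V/√(g·D_h) = 1.551/√(9.81×0.68) = 0.6, which is less than 1, so the flow is subcritical.

subcritical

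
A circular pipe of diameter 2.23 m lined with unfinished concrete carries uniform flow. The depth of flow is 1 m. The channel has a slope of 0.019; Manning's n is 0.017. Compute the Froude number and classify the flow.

For a circular section of diameter D = 2.23 m at depth y = 1 m, the central angle is θ = 2 arccos(1 − 2y/D) = 2.935 rad. Then A = (D²/8)(θ − sin θ) = 1.697 m² and P = Dθ/2 = 3.272 m.
Hydraulic radius R = A/P = 1.697/3.272 = 0.5185 m.
V = (1/n) R^(2/3) √S = (1/0.017) × 0.5185^(2/3) × √0.019 = 5.233 m/s. Hydraulic depth D_h = A/T = 1.697/2.218 = 0.765 m.
Froude number Fr = V/√(g·D_h) = 5.233/√(9.81×0.765) = 1.91, which is greater than 1, so the flow is supercritical.

supercritical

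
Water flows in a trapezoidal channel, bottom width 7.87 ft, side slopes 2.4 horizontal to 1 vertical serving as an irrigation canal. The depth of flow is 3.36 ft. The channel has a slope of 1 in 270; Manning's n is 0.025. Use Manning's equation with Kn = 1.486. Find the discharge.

Q = 319 ft³/s

With bottom width b = 7.87 ft and side slope z = 2.4: A = (b + zy)y = (7.87 + 2.4×3.36)×3.36 = 53.54 ft²; P = b + 2y√(1+z²) = 7.87 + 2×3.36×2.6 = 25.34 ft.
Hydraulic radius R = A/P = 53.54/25.34 = 2.113 ft.
Manning's equation: Q = (1.486/n) A R^(2/3) S^(1/2) = (1.486/0.025) × 53.54 × 2.113^(2/3) × 0.003704^(1/2) = 319 ft³/s.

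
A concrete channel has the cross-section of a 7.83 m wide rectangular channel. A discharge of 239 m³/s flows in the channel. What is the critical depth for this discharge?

y_c = 4.56 m

For a rectangular channel, critical depth y_c = (q²/g)^(1/3) where q = Q/b = 239/7.83 = 30.52 m²/s.
So y_c = (30.52²/9.81)^(1/3) = 4.56 m.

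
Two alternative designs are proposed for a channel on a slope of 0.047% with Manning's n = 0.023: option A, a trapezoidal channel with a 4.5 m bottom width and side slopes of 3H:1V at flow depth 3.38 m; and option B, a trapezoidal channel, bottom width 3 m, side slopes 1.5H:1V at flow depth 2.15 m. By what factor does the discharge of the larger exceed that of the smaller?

4.92

Channel A: With bottom width b = 4.5 m and side slope z = 3: A = (b + zy)y = (4.5 + 3×3.38)×3.38 = 49.48 m²; P = b + 2y√(1+z²) = 4.5 + 2×3.38×3.162 = 25.88 m. Hydraulic radius R = A/P = 49.48/25.88 = 1.912 m. Q_A = (1/0.023)·49.48·1.912^(2/3)·√0.00047 = 71.86 m³/s.
Channel B: With bottom width b = 3 m and side slope z = 1.5: A = (b + zy)y = (3 + 1.5×2.15)×2.15 = 13.38 m²; P = b + 2y√(1+z²) = 3 + 2×2.15×1.803 = 10.75 m. Hydraulic radius R = A/P = 13.38/10.75 = 1.245 m. Q_B = (1/0.023)·13.38·1.245^(2/3)·√0.00047 = 14.6 m³/s.
The larger discharge is 71.86 m³/s and the smaller is 14.6 m³/s; the ratio is 4.92.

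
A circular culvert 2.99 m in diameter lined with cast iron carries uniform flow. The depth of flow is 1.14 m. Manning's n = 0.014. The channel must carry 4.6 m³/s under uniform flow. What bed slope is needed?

For a circular section of diameter D = 2.99 m at depth y = 1.14 m, the central angle is θ = 2 arccos(1 − 2y/D) = 2.662 rad. Then A = (D²/8)(θ − sin θ) = 2.459 m² and P = Dθ/2 = 3.98 m.
Hydraulic radius R = A/P = 2.459/3.98 = 0.618 m.
From Manning's equation, S = [nQ / (1 A R^(2/3))]² = [0.014 × 4.6 / (1 × 2.459 × 0.618^(2/3))]² = 0.0013.

S = 0.0013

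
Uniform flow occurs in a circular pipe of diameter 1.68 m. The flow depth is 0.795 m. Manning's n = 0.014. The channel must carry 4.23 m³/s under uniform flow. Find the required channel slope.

For a circular section of diameter D = 1.68 m at depth y = 0.795 m, the central angle is θ = 2 arccos(1 − 2y/D) = 3.034 rad. Then A = (D²/8)(θ − sin θ) = 1.033 m² and P = Dθ/2 = 2.549 m.
Hydraulic radius R = A/P = 1.033/2.549 = 0.4052 m.
From Manning's equation, S = [nQ / (1 A R^(2/3))]² = [0.014 × 4.23 / (1 × 1.033 × 0.4052^(2/3))]² = 0.011.

S = 0.011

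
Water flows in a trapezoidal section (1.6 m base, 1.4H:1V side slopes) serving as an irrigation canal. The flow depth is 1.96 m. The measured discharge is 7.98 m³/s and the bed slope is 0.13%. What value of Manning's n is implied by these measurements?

n = 0.039

With bottom width b = 1.6 m and side slope z = 1.4: A = (b + zy)y = (1.6 + 1.4×1.96)×1.96 = 8.514 m²; P = b + 2y√(1+z²) = 1.6 + 2×1.96×1.72 = 8.344 m.
Hydraulic radius R = A/P = 8.514/8.344 = 1.02 m.
Rearranging Manning's equation: n = (1/Q) A R^(2/3) S^(1/2) = (1/7.98) × 8.514 × 1.02^(2/3) × √0.0013 = 0.039.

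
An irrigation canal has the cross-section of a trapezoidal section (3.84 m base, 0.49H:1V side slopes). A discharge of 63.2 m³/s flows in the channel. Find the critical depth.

At critical depth, Q² T / (g A³) = 1, i.e. A³/T = Q²/g = 63.2²/9.81 = 407.2.
Trying y = 2 m: A³/T = 154.5 — low.
Trying y = 2.99 m: A³/T = 589.5 — high.
Trying y = 2.68 m: A³/T = 407.4 — close enough.

y_c = 2.68 m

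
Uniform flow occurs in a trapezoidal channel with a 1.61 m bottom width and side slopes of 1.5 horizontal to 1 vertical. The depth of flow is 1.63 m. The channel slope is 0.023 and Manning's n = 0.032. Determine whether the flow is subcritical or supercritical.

supercritical

With bottom width b = 1.61 m and side slope z = 1.5: A = (b + zy)y = (1.61 + 1.5×1.63)×1.63 = 6.61 m²; P = b + 2y√(1+z²) = 1.61 + 2×1.63×1.803 = 7.487 m.
Hydraulic radius R = A/P = 6.61/7.487 = 0.8828 m.
V = (1/n) R^(2/3) √S = (1/0.032) × 0.8828^(2/3) × √0.023 = 4.361 m/s. Hydraulic depth D_h = A/T = 6.61/6.5 = 1.017 m.
Froude number Fr = V/√(g·D_h) = 4.361/√(9.81×1.017) = 1.38, which is greater than 1, so the flow is supercritical.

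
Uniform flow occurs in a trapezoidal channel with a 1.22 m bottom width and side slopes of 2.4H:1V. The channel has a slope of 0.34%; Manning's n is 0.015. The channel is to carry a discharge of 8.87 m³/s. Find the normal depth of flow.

y_n = 0.965 m

Manning's equation rearranged: A R^(2/3) = nQ / (1·√S) = 0.015 × 8.87 / (√0.0034) = 2.282.
Trying y = 0.864 m: A R^(2/3) = 1.788 — short.
Trying y = 0.965 m: A R^(2/3) = 2.282 — close enough.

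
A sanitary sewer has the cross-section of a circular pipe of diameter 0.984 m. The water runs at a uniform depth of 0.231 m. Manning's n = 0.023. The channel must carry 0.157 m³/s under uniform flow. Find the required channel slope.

For a circular section of diameter D = 0.984 m at depth y = 0.231 m, the central angle is θ = 2 arccos(1 − 2y/D) = 2.023 rad. Then A = (D²/8)(θ − sin θ) = 0.136 m² and P = Dθ/2 = 0.9954 m.
Hydraulic radius R = A/P = 0.136/0.9954 = 0.1366 m.
From Manning's equation, S = [nQ / (1 A R^(2/3))]² = [0.023 × 0.157 / (1 × 0.136 × 0.1366^(2/3))]² = 0.01.

S = 0.01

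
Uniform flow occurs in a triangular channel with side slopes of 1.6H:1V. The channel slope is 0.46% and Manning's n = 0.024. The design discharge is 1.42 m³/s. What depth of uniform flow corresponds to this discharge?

Manning's equation rearranged: A R^(2/3) = nQ / (1·√S) = 0.024 × 1.42 / (√0.0046) = 0.5025.
Trying y = 0.583 m: A R^(2/3) = 0.2142 — low.
Trying y = 0.906 m: A R^(2/3) = 0.694 — high.
Trying y = 0.803 m: A R^(2/3) = 0.503 — close enough.

y_n = 0.803 m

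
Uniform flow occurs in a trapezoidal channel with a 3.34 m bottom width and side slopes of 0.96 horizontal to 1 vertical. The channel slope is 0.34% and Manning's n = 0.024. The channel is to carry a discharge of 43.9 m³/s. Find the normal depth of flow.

y_n = 2.51 m

Manning's equation rearranged: A R^(2/3) = nQ / (1·√S) = 0.024 × 43.9 / (√0.0034) = 18.07.
Try y = 2.19 m: A R^(2/3) = 13.95 — low.
Try y = 3.03 m: A R^(2/3) = 26.04 — high.
Try y = 2.51 m: A R^(2/3) = 18.07 — close enough.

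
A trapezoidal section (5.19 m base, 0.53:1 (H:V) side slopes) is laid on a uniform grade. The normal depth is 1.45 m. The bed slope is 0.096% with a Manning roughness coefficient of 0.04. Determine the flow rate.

Q = 6.78 m³/s

With bottom width b = 5.19 m and side slope z = 0.53: A = (b + zy)y = (5.19 + 0.53×1.45)×1.45 = 8.64 m²; P = b + 2y√(1+z²) = 5.19 + 2×1.45×1.132 = 8.472 m.
Hydraulic radius R = A/P = 8.64/8.472 = 1.02 m.
Manning's equation: Q = (1/n) A R^(2/3) S^(1/2) = (1/0.04) × 8.64 × 1.02^(2/3) × 0.00096^(1/2) = 6.78 m³/s.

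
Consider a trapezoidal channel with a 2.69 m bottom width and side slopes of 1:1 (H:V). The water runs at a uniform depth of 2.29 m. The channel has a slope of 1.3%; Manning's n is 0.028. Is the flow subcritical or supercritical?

supercritical

With bottom width b = 2.69 m and side slope z = 1: A = (b + zy)y = (2.69 + 1×2.29)×2.29 = 11.4 m²; P = b + 2y√(1+z²) = 2.69 + 2×2.29×1.414 = 9.167 m.
Hydraulic radius R = A/P = 11.4/9.167 = 1.244 m.
V = (1/n) R^(2/3) √S = (1/0.028) × 1.244^(2/3) × √0.013 = 4.71 m/s. Hydraulic depth D_h = A/T = 11.4/7.27 = 1.569 m.
Froude number Fr = V/√(g·D_h) = 4.71/√(9.81×1.569) = 1.2, which is greater than 1, so the flow is supercritical.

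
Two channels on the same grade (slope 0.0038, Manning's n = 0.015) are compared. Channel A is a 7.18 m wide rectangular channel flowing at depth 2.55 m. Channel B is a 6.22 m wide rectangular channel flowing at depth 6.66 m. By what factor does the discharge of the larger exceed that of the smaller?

2.86

Channel A: Flow area A = b·y = 7.18 × 2.55 = 18.31 m². Wetted perimeter P = b + 2y = 7.18 + 2×2.55 = 12.28 m. Hydraulic radius R = A/P = 18.31/12.28 = 1.491 m. Q_A = (1/0.015)·18.31·1.491^(2/3)·√0.0038 = 98.2 m³/s.
Channel B: Flow area A = b·y = 6.22 × 6.66 = 41.43 m². Wetted perimeter P = b + 2y = 6.22 + 2×6.66 = 19.54 m. Hydraulic radius R = A/P = 41.43/19.54 = 2.12 m. Q_B = (1/0.015)·41.43·2.12^(2/3)·√0.0038 = 280.9 m³/s.
The larger discharge is 280.9 m³/s and the smaller is 98.2 m³/s; the ratio is 2.86.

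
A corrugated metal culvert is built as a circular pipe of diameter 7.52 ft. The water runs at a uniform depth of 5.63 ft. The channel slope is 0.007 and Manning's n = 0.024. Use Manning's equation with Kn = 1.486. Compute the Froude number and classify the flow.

For a circular section of diameter D = 7.52 ft at depth y = 5.63 ft, the central angle is θ = 2 arccos(1 − 2y/D) = 4.183 rad. Then A = (D²/8)(θ − sin θ) = 35.67 ft² and P = Dθ/2 = 15.73 ft.
Hydraulic radius R = A/P = 35.67/15.73 = 2.268 ft.
V = (1.486/n) R^(2/3) √S = (1.486/0.024) × 2.268^(2/3) × √0.007 = 8.942 ft/s. Hydraulic depth D_h = A/T = 35.67/6.524 = 5.467 ft.
Froude number Fr = V/√(g·D_h) = 8.942/√(32.2×5.467) = 0.674, which is less than 1, so the flow is subcritical.

subcritical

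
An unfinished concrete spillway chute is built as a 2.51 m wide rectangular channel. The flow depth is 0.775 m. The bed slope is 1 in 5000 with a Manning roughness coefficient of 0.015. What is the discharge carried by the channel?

Flow area A = b·y = 2.51 × 0.775 = 1.945 m². Wetted perimeter P = b + 2y = 2.51 + 2×0.775 = 4.06 m.
Hydraulic radius R = A/P = 1.945/4.06 = 0.4791 m.
Manning's equation: Q = (1/n) A R^(2/3) S^(1/2) = (1/0.015) × 1.945 × 0.4791^(2/3) × 0.0002^(1/2) = 1.12 m³/s.

Q = 1.12 m³/s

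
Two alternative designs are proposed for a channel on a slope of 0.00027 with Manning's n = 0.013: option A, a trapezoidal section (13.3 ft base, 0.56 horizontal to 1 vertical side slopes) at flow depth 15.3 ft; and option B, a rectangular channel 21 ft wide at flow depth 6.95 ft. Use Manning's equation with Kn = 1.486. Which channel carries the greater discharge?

Channel A: With bottom width b = 13.3 ft and side slope z = 0.56: A = (b + zy)y = (13.3 + 0.56×15.3)×15.3 = 334.6 ft²; P = b + 2y√(1+z²) = 13.3 + 2×15.3×1.146 = 48.37 ft. Hydraulic radius R = A/P = 334.6/48.37 = 6.917 ft. Q_A = (1.486/0.013)·334.6·6.917^(2/3)·√0.00027 = 2281 ft³/s.
Channel B: Flow area A = b·y = 21 × 6.95 = 146 ft². Wetted perimeter P = b + 2y = 21 + 2×6.95 = 34.9 ft. Hydraulic radius R = A/P = 146/34.9 = 4.182 ft. Q_B = (1.486/0.013)·146·4.182^(2/3)·√0.00027 = 711.6 ft³/s.
Q_A = 2281 ft³/s vs Q_B = 711.6 ft³/s, so channel A carries more.

channel A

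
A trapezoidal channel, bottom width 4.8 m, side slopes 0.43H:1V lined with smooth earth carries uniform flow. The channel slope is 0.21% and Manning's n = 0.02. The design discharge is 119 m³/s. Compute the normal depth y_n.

Manning's equation rearranged: A R^(2/3) = nQ / (1·√S) = 0.02 × 119 / (√0.0021) = 51.94.
At y = 3.16 m: A R^(2/3) = 27.35 — too small.
At y = 4.64 m: A R^(2/3) = 51.97 — ≈ 51.94.

y_n = 4.64 m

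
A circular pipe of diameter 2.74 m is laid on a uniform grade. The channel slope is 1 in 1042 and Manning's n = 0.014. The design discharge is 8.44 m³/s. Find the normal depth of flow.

y_n = 1.91 m

Manning's equation rearranged: A R^(2/3) = nQ / (1·√S) = 0.014 × 8.44 / (√0.0009597) = 3.814.
Trying y = 1.63 m: A R^(2/3) = 3.038 — short.
Trying y = 2.38 m: A R^(2/3) = 4.793 — over.
Trying y = 1.91 m: A R^(2/3) = 3.815 — matches.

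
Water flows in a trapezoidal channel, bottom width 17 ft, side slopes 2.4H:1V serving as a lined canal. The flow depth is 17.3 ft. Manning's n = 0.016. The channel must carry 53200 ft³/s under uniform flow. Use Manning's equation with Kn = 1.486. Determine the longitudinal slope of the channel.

With bottom width b = 17 ft and side slope z = 2.4: A = (b + zy)y = (17 + 2.4×17.3)×17.3 = 1012 ft²; P = b + 2y√(1+z²) = 17 + 2×17.3×2.6 = 107 ft.
Hydraulic radius R = A/P = 1012/107 = 9.465 ft.
From Manning's equation, S = [nQ / (1.486 A R^(2/3))]² = [0.016 × 53200 / (1.486 × 1012 × 9.465^(2/3))]² = 0.016.

S = 0.016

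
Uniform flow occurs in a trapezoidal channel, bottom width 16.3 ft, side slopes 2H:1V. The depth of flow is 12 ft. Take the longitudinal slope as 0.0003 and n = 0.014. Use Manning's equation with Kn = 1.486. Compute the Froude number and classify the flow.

subcritical

With bottom width b = 16.3 ft and side slope z = 2: A = (b + zy)y = (16.3 + 2×12)×12 = 483.6 ft²; P = b + 2y√(1+z²) = 16.3 + 2×12×2.236 = 69.97 ft.
Hydraulic radius R = A/P = 483.6/69.97 = 6.912 ft.
V = (1.486/n) R^(2/3) √S = (1.486/0.014) × 6.912^(2/3) × √0.0003 = 6.671 ft/s. Hydraulic depth D_h = A/T = 483.6/64.3 = 7.521 ft.
Froude number Fr = V/√(g·D_h) = 6.671/√(32.2×7.521) = 0.429, which is less than 1, so the flow is subcritical.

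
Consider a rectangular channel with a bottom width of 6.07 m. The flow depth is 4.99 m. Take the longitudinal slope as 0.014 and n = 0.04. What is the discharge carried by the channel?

Q = 137 m³/s

Flow area A = b·y = 6.07 × 4.99 = 30.29 m². Wetted perimeter P = b + 2y = 6.07 + 2×4.99 = 16.05 m.
Hydraulic radius R = A/P = 30.29/16.05 = 1.887 m.
Manning's equation: Q = (1/n) A R^(2/3) S^(1/2) = (1/0.04) × 30.29 × 1.887^(2/3) × 0.014^(1/2) = 137 m³/s.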